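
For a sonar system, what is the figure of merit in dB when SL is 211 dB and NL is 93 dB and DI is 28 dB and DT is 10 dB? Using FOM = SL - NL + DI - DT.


FOM = SL - NL + DI - DT = 211 - 93 + 28 - 10 = 136

136 dB


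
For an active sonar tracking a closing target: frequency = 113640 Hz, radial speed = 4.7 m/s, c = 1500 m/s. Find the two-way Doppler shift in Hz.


fd = 2*f*v/c = 2 * 113640 * 4.7 / 1500 = 712.14

712.14 Hz


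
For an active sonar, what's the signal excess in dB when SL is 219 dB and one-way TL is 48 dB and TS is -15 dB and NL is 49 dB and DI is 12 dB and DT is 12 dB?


SE = SL - 2*TL + TS - NL + DI - DT = 219 - 2*48 + (-15) - 49 + 12 - 12 = 59

59 dB


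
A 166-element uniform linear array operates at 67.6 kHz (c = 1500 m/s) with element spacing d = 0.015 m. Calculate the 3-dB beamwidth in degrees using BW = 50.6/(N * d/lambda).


0.45 deg


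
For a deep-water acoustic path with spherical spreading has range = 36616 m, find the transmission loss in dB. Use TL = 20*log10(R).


TL = 20*log10(36616) = 91.27

91.27 dB


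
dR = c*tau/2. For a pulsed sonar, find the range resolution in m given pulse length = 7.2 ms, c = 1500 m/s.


dR = c*tau/2 = 1500 * 7.2e-3 / 2 = 5.4

5.4 m


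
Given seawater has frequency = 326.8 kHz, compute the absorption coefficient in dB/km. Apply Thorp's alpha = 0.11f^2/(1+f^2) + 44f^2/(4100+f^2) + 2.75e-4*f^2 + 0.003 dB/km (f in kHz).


f^2 = 106798.24
alpha = 0.11*106798.24/(1+106798.24) + 44*106798.24/(4100+106798.24) + 2.75e-4*106798.24 + 0.003 = 71.856

71.856 dB/km


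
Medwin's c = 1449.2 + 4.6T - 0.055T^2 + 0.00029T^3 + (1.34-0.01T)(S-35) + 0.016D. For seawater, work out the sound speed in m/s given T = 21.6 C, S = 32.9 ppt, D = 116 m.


c = 1449.2 + 4.6*21.6 - 0.055*21.6^2 + 0.00029*21.6^3 + (1.34 - 0.01*21.6)*(32.9 - 35) + 0.016*116 = 1525.32

1525.32 m/s


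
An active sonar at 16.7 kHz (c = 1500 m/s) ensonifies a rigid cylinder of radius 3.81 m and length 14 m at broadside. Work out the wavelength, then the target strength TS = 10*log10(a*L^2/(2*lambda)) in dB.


Step 1: lambda = c/f = 1500/16700 = 0.08982 m
Step 2: TS = 10*log10(a*L^2/(2*lambda)) = 10*log10(3.81*14^2/(2*0.08982)) = 36.19

36.19 dB


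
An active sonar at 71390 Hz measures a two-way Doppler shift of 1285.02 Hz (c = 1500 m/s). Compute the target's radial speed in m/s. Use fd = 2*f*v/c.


From fd = 2*f*v/c, v = c*fd/(2*f) = 1500 * 1285.02 / (2*71390) = 13.5

13.5 m/s


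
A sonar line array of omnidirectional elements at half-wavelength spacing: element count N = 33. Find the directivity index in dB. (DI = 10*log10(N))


DI = 10*log10(33) = 15.19

15.19 dB


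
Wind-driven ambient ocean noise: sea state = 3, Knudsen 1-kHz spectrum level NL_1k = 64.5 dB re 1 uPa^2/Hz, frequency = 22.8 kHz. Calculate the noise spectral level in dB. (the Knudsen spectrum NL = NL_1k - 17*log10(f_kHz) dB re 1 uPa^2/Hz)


41.42 dB


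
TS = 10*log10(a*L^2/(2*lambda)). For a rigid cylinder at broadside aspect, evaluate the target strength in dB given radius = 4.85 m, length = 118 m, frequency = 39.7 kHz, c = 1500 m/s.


lambda = 1500/39700 = 0.03778 m
TS = 10*log10(4.85*118^2/(2*0.03778)) = 59.51

59.51 dB


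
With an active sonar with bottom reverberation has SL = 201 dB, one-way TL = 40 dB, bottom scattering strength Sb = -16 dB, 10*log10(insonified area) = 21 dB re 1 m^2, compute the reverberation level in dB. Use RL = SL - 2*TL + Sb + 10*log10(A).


126 dB


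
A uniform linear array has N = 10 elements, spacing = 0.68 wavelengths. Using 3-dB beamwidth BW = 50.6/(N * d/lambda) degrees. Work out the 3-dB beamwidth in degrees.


BW = 50.6 / (10 * 0.68) = 50.6 / 6.8 = 7.44

7.44 deg


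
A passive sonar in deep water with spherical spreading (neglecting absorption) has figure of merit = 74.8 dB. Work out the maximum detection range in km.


At max range FOM = TL, so 20*log10(R) = 74.8
R = 10^(74.8/20) = 5495.41 m = 5.5 km

5.5 km


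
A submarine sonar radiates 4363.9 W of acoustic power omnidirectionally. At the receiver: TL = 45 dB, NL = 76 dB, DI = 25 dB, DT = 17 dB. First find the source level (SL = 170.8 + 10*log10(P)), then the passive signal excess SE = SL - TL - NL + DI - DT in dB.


Step 1: SL = 170.8 + 10*log10(4363.9) = 207.2 dB
Step 2: SE = SL - TL - NL + DI - DT = 207.2 - 45 - 76 + 25 - 17 = 94.2

94.2 dB


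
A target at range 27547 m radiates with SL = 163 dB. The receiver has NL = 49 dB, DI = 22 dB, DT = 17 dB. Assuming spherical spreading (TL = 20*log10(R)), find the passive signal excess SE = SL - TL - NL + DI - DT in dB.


Step 1: TL = 20*log10(27547) = 88.8 dB
Step 2: SE = 163 - 88.8 - 49 + 22 - 17 = 30.2

30.2 dB


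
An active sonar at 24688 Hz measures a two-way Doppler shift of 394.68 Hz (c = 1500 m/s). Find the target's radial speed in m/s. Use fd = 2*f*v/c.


11.99 m/s


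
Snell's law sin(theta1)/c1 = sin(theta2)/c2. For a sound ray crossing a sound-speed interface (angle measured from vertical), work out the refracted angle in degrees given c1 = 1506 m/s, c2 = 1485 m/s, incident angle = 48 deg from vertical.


sin(theta2) = (c2/c1)*sin(theta1) = (1485/1506)*sin(48 deg) = 0.73278
theta2 = arcsin(0.73278) = 47.12

47.12 deg


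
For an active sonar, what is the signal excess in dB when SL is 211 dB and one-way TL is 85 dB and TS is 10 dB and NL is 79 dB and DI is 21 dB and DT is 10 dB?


SE = SL - 2*TL + TS - NL + DI - DT = 211 - 2*85 + (10) - 79 + 21 - 10 = -17

-17 dB


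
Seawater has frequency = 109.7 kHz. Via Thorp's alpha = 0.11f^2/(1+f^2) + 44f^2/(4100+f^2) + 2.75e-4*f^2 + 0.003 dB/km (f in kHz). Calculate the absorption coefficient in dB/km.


f^2 = 12034.09
alpha = 0.11*12034.09/(1+12034.09) + 44*12034.09/(4100+12034.09) + 2.75e-4*12034.09 + 0.003 = 36.241

36.241 dB/km


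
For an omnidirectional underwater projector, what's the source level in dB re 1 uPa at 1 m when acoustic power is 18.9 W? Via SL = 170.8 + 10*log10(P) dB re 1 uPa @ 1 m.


SL = 170.8 + 10*log10(18.9) = 170.8 + 12.76 = 183.56

183.56 dB


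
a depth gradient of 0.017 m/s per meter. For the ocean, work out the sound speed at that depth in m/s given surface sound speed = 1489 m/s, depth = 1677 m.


1517.509 m/s


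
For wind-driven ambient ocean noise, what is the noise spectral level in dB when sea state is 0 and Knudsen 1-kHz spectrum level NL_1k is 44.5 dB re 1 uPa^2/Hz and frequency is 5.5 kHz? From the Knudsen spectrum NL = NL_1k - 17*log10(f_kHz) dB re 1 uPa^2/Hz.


31.91 dB


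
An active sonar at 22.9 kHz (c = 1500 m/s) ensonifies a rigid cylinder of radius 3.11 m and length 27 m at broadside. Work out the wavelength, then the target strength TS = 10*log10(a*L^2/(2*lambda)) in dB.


Step 1: lambda = c/f = 1500/22900 = 0.0655 m
Step 2: TS = 10*log10(a*L^2/(2*lambda)) = 10*log10(3.11*27^2/(2*0.0655)) = 42.38

42.38 dB


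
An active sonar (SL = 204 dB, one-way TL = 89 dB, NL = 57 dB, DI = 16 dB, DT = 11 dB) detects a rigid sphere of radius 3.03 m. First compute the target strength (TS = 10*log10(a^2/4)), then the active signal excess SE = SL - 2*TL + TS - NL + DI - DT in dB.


Step 1: TS = 10*log10(3.03^2/4) = 3.61 dB
Step 2: SE = SL - 2*TL + TS - NL + DI - DT = 204 - 2*89 + (3.61) - 57 + 16 - 11 = -22.39

-22.39 dB


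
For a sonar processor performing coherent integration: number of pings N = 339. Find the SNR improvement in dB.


25.3 dB


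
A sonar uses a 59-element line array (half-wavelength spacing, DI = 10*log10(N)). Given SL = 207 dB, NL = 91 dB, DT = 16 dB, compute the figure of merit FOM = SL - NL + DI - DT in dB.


117.71 dB


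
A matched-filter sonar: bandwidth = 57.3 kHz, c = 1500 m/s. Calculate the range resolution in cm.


dR = c/(2*BW) = 1500 / (2 * 57.3e3) = 0.0131 m = 1.31 cm

1.31 cm


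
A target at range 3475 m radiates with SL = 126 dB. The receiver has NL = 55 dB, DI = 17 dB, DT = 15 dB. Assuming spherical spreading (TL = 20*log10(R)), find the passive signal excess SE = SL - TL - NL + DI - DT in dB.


Step 1: TL = 20*log10(3475) = 70.82 dB
Step 2: SE = 126 - 70.82 - 55 + 17 - 15 = 2.18

2.18 dB


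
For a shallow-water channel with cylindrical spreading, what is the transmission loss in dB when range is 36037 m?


TL = 10*log10(36037) = 45.57

45.57 dB


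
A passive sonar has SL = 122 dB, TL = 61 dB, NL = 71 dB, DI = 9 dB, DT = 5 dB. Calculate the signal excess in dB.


SE = SL - TL - NL + DI - DT = 122 - 61 - 71 + 9 - 5 = -6

-6 dB


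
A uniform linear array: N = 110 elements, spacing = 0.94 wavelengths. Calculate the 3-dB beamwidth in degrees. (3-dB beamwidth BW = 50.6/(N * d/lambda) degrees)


BW = 50.6 / (110 * 0.94) = 50.6 / 103.4 = 0.49

0.49 deg


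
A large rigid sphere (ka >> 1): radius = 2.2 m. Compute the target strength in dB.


TS = 10*log10(2.2^2 / 4) = 10*log10(1.21) = 0.83

0.83 dB


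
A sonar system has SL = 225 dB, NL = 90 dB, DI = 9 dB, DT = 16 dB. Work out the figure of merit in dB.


128 dB


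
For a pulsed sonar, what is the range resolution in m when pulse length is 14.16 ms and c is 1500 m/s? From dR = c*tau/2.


10.62 m


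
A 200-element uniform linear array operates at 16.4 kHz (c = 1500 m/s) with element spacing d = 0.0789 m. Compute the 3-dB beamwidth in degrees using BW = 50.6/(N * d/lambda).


0.29 deg


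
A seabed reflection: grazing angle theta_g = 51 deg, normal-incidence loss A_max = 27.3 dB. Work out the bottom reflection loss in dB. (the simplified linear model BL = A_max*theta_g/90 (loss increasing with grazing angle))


15.47 dB


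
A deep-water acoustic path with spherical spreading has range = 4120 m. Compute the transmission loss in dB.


TL = 20*log10(4120) = 72.3

72.3 dB


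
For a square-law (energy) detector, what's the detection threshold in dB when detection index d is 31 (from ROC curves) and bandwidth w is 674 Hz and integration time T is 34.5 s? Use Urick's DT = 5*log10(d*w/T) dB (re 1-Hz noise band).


DT = 5*log10(d*w/T) = 5*log10(31 * 674 / 34.5) = 5*log10(605.62) = 13.91

13.91 dB


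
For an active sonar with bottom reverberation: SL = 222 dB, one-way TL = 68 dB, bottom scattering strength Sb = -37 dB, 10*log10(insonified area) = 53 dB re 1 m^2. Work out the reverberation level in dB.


RL = SL - 2*TL + Sb + 10*log10(A) = 222 - 2*68 + (-37) + 53 = 102

102 dB


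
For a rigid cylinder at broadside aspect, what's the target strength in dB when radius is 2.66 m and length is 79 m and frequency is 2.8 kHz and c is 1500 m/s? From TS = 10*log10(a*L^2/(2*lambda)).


lambda = 1500/2800 = 0.53571 m
TS = 10*log10(2.66*79^2/(2*0.53571)) = 41.9

41.9 dB


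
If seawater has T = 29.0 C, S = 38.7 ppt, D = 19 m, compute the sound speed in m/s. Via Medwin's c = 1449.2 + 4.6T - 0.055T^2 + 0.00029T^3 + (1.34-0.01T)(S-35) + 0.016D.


c = 1449.2 + 4.6*29.0 - 0.055*29.0^2 + 0.00029*29.0^3 + (1.34 - 0.01*29.0)*(38.7 - 35) + 0.016*19 = 1547.61

1547.61 m/s


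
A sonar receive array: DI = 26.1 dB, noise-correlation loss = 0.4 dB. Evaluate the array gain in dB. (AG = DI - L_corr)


AG = DI - L_corr = 26.1 - 0.4 = 25.7

25.7 dB


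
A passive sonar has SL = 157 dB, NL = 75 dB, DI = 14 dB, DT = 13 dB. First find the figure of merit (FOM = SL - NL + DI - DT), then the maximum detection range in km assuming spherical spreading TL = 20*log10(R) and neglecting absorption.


Step 1: FOM = SL - NL + DI - DT = 157 - 75 + 14 - 13 = 83 dB
Step 2: at max range FOM = TL = 20*log10(R), so R = 10^(83/20) = 14125.38 m = 14.13 km

14.13 km


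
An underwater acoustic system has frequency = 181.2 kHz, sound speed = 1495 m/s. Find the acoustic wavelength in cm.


lambda = c/f = 1495 / 181200 = 0.0083 m = 0.83 cm

0.83 cm


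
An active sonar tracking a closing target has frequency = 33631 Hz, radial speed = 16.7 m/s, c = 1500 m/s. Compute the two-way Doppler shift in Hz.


fd = 2*f*v/c = 2 * 33631 * 16.7 / 1500 = 748.85

748.85 Hz


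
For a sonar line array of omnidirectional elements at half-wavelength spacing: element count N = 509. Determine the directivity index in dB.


DI = 10*log10(509) = 27.07

27.07 dB


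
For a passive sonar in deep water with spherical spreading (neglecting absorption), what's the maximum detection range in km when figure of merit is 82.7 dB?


At max range FOM = TL, so 20*log10(R) = 82.7
R = 10^(82.7/20) = 13645.83 m = 13.65 km

13.65 km


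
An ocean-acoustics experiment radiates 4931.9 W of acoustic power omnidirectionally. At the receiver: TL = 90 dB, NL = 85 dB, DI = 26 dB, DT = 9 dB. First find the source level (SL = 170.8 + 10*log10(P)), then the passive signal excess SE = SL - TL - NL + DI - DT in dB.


Step 1: SL = 170.8 + 10*log10(4931.9) = 207.73 dB
Step 2: SE = SL - TL - NL + DI - DT = 207.73 - 90 - 85 + 26 - 9 = 49.73

49.73 dB


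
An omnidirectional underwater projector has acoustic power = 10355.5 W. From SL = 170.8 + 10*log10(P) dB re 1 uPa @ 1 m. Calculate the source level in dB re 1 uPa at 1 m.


SL = 170.8 + 10*log10(10355.5) = 170.8 + 40.15 = 210.95

210.95 dB


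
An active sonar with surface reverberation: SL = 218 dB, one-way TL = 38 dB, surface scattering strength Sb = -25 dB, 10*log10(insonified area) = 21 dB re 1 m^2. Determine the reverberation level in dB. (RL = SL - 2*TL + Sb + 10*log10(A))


138 dB


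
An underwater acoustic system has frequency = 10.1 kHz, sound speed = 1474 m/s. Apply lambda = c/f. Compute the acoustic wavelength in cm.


14.59 cm


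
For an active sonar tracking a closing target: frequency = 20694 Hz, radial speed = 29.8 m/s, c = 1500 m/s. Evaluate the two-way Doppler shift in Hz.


fd = 2*f*v/c = 2 * 20694 * 29.8 / 1500 = 822.24

822.24 Hz


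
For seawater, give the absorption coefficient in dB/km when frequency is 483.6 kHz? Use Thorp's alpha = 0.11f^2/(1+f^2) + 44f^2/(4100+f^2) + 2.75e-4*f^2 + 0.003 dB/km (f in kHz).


f^2 = 233868.96
alpha = 0.11*233868.96/(1+233868.96) + 44*233868.96/(4100+233868.96) + 2.75e-4*233868.96 + 0.003 = 107.669

107.669 dB/km


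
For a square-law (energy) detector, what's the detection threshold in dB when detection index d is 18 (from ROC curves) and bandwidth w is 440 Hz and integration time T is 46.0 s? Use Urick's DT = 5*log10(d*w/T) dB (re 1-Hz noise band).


DT = 5*log10(d*w/T) = 5*log10(18 * 440 / 46.0) = 5*log10(172.17) = 11.18

11.18 dB


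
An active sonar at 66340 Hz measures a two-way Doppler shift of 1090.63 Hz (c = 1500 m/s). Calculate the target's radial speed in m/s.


12.33 m/s


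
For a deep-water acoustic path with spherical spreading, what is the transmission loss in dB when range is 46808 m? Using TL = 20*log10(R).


93.41 dB


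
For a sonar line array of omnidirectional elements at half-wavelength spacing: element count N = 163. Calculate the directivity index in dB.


DI = 10*log10(163) = 22.12

22.12 dB


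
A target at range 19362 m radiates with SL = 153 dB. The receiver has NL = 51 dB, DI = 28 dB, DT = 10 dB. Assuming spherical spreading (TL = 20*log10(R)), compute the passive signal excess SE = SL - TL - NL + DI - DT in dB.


Step 1: TL = 20*log10(19362) = 85.74 dB
Step 2: SE = 153 - 85.74 - 51 + 28 - 10 = 34.26

34.26 dB


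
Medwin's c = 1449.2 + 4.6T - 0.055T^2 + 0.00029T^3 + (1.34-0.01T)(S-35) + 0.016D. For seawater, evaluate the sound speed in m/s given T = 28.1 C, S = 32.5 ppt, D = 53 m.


c = 1449.2 + 4.6*28.1 - 0.055*28.1^2 + 0.00029*28.1^3 + (1.34 - 0.01*28.1)*(32.5 - 35) + 0.016*53 = 1539.67

1539.67 m/s


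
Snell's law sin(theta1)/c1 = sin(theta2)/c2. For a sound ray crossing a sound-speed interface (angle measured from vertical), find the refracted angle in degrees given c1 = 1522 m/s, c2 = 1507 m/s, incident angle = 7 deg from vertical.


sin(theta2) = (c2/c1)*sin(theta1) = (1507/1522)*sin(7 deg) = 0.12067
theta2 = arcsin(0.12067) = 6.93

6.93 deg


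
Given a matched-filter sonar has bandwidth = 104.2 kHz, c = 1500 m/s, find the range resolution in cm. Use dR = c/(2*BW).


dR = c/(2*BW) = 1500 / (2 * 104.2e3) = 0.0072 m = 0.72 cm

0.72 cm


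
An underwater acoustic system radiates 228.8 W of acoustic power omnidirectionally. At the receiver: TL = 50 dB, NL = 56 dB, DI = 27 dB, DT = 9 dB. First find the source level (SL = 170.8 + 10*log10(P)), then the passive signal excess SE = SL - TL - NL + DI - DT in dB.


Step 1: SL = 170.8 + 10*log10(228.8) = 194.39 dB
Step 2: SE = SL - TL - NL + DI - DT = 194.39 - 50 - 56 + 27 - 9 = 106.39

106.39 dB


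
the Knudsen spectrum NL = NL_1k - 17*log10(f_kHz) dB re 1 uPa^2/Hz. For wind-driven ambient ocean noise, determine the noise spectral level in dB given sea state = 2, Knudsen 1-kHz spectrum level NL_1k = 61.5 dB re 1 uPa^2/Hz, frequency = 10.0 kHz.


44.5 dB


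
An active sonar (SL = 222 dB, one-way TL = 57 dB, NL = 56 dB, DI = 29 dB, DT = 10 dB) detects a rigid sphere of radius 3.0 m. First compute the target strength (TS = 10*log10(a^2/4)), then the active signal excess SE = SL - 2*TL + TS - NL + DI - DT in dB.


Step 1: TS = 10*log10(3.0^2/4) = 3.52 dB
Step 2: SE = SL - 2*TL + TS - NL + DI - DT = 222 - 2*57 + (3.52) - 56 + 29 - 10 = 74.52

74.52 dB


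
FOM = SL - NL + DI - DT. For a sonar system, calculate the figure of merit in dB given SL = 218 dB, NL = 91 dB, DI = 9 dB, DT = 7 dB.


FOM = SL - NL + DI - DT = 218 - 91 + 9 - 7 = 129

129 dB


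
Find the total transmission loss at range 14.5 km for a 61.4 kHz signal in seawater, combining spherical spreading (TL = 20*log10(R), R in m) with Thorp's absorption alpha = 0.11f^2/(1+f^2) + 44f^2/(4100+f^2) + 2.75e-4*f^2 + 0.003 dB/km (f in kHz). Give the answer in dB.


Step 1 (Thorp): alpha = 0.11*3769.96/(1+3769.96) + 44*3769.96/(4100+3769.96) + 2.75e-4*3769.96 + 0.003 = 22.2271 dB/km
Step 2: TL_spread = 20*log10(14500) = 83.23 dB
Step 3: TL_abs = alpha*R = 22.2271 * 14.5 = 322.29 dB
Step 4: TL_total = 83.23 + 322.29 = 405.52

405.52 dB


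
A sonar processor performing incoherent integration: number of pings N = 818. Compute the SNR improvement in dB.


14.56 dB


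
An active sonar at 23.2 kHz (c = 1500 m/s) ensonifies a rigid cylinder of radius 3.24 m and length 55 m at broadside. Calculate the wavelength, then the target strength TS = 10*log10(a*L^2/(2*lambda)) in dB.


Step 1: lambda = c/f = 1500/23200 = 0.06466 m
Step 2: TS = 10*log10(a*L^2/(2*lambda)) = 10*log10(3.24*55^2/(2*0.06466)) = 48.8

48.8 dB


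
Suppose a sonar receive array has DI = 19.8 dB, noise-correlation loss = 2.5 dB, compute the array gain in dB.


AG = DI - L_corr = 19.8 - 2.5 = 17.3

17.3 dB


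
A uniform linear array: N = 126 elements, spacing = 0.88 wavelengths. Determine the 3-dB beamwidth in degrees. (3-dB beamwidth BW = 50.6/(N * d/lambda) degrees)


BW = 50.6 / (126 * 0.88) = 50.6 / 110.88 = 0.46

0.46 deg


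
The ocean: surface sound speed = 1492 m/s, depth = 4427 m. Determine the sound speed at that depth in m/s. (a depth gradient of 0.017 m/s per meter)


1567.259 m/s


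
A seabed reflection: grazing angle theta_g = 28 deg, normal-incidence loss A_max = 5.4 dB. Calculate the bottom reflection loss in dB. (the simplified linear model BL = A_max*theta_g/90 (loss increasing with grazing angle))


BL = A_max * theta_g / 90 = 5.4 * 28 / 90 = 1.68

1.68 dB


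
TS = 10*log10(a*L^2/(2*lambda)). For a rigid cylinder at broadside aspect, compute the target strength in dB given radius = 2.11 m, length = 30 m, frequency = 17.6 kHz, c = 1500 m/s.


lambda = 1500/17600 = 0.08523 m
TS = 10*log10(2.11*30^2/(2*0.08523)) = 40.47

40.47 dB


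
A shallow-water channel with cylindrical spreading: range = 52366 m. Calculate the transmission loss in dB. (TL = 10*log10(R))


TL = 10*log10(52366) = 47.19

47.19 dB


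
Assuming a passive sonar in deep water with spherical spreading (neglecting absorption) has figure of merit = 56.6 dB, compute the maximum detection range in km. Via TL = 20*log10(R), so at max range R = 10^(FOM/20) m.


0.68 km


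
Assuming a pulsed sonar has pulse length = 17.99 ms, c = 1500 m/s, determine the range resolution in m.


13.4925 m


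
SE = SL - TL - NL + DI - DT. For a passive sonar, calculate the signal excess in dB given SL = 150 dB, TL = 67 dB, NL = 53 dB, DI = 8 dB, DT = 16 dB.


SE = SL - TL - NL + DI - DT = 150 - 67 - 53 + 8 - 16 = 22

22 dB


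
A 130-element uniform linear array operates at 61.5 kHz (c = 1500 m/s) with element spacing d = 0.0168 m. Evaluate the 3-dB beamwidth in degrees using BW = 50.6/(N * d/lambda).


Step 1: lambda = 1500/61500 = 0.02439 m
Step 2: d/lambda = 0.0168/0.02439 = 0.6888
Step 3: BW = 50.6/(N * d/lambda) = 50.6/(130 * 0.6888) = 0.57

0.57 deg


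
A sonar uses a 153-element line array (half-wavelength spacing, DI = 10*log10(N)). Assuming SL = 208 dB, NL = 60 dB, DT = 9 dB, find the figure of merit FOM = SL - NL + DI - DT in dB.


160.85 dB


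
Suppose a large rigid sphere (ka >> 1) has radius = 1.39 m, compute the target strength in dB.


TS = 10*log10(1.39^2 / 4) = 10*log10(0.483025) = -3.16

-3.16 dB


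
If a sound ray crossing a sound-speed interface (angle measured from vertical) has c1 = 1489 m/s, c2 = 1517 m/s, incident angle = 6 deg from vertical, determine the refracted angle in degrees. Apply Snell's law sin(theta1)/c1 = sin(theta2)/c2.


sin(theta2) = (c2/c1)*sin(theta1) = (1517/1489)*sin(6 deg) = 0.10649
theta2 = arcsin(0.10649) = 6.11

6.11 deg


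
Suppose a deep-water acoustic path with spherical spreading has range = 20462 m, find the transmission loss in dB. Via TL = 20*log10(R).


86.22 dB


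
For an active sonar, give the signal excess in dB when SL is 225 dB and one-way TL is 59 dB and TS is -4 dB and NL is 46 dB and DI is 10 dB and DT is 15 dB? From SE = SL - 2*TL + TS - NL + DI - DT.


52 dB


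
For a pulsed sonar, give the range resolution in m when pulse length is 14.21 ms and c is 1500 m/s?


dR = c*tau/2 = 1500 * 14.21e-3 / 2 = 10.6575

10.6575 m


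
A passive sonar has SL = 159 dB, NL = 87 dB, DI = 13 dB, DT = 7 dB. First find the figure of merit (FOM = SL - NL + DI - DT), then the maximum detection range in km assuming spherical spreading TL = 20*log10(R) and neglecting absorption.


Step 1: FOM = SL - NL + DI - DT = 159 - 87 + 13 - 7 = 78 dB
Step 2: at max range FOM = TL = 20*log10(R), so R = 10^(78/20) = 7943.28 m = 7.94 km

7.94 km


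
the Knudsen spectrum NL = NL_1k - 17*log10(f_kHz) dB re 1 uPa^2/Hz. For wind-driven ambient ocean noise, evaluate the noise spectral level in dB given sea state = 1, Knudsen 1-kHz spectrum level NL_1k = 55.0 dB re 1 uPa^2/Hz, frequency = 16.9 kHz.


NL = NL_1k - 17*log10(f_kHz) = 55.0 - 17*log10(16.9) = 55.0 - (20.87) = 34.13

34.13 dB


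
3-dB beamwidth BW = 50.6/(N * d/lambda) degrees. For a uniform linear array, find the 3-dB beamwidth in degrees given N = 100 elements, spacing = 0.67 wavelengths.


BW = 50.6 / (100 * 0.67) = 50.6 / 67.0 = 0.76

0.76 deg


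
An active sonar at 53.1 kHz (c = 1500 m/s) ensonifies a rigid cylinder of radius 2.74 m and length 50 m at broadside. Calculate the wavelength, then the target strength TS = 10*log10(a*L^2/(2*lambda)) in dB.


Step 1: lambda = c/f = 1500/53100 = 0.02825 m
Step 2: TS = 10*log10(a*L^2/(2*lambda)) = 10*log10(2.74*50^2/(2*0.02825)) = 50.84

50.84 dB


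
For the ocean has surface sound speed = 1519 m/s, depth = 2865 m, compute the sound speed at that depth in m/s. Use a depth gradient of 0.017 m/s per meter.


c = 1519 + 0.017 * 2865 = 1567.705

1567.705 m/s


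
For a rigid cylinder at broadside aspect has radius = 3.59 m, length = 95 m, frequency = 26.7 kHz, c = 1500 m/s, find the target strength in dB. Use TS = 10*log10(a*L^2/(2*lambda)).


54.6 dB


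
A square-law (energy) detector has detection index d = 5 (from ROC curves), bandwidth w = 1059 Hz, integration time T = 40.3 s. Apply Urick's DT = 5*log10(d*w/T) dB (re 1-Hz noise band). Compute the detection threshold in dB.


DT = 5*log10(d*w/T) = 5*log10(5 * 1059 / 40.3) = 5*log10(131.39) = 10.59

10.59 dB


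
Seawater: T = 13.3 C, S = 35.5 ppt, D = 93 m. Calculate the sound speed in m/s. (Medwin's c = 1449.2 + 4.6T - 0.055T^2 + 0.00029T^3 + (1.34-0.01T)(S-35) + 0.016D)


c = 1449.2 + 4.6*13.3 - 0.055*13.3^2 + 0.00029*13.3^3 + (1.34 - 0.01*13.3)*(35.5 - 35) + 0.016*93 = 1503.42

1503.42 m/s


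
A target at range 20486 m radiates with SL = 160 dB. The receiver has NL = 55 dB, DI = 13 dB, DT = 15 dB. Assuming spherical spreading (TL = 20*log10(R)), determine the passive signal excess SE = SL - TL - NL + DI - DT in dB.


Step 1: TL = 20*log10(20486) = 86.23 dB
Step 2: SE = 160 - 86.23 - 55 + 13 - 15 = 16.77

16.77 dB


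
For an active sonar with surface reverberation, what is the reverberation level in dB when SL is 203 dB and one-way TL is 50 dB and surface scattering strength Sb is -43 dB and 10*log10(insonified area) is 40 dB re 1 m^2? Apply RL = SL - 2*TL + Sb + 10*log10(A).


RL = SL - 2*TL + Sb + 10*log10(A) = 203 - 2*50 + (-43) + 40 = 100

100 dB


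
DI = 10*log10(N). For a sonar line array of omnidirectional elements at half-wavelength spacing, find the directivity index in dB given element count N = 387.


DI = 10*log10(387) = 25.88

25.88 dB


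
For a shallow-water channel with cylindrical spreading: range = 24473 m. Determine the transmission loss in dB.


TL = 10*log10(24473) = 43.89

43.89 dB


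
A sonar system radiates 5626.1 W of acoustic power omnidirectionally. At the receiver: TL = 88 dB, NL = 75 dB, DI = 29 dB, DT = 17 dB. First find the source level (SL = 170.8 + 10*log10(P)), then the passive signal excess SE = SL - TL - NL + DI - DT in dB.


Step 1: SL = 170.8 + 10*log10(5626.1) = 208.3 dB
Step 2: SE = SL - TL - NL + DI - DT = 208.3 - 88 - 75 + 29 - 17 = 57.3

57.3 dB


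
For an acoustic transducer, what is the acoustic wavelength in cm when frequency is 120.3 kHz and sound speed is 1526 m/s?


1.27 cm


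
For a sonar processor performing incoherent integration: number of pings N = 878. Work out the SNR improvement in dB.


Gain = 5*log10(878) = 14.72

14.72 dB


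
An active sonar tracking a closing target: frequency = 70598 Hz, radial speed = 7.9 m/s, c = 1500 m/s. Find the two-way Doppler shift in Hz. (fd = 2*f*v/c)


fd = 2*f*v/c = 2 * 70598 * 7.9 / 1500 = 743.63

743.63 Hz


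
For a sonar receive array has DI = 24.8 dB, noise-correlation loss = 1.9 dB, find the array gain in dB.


AG = DI - L_corr = 24.8 - 1.9 = 22.9

22.9 dB


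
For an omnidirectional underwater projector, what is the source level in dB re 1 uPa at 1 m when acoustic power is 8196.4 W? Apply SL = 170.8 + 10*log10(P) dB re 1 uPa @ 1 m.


SL = 170.8 + 10*log10(8196.4) = 170.8 + 39.14 = 209.94

209.94 dB


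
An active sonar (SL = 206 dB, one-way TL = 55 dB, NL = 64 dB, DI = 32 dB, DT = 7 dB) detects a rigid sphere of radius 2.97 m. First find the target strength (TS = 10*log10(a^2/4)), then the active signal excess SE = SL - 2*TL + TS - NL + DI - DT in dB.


Step 1: TS = 10*log10(2.97^2/4) = 3.43 dB
Step 2: SE = SL - 2*TL + TS - NL + DI - DT = 206 - 2*55 + (3.43) - 64 + 32 - 7 = 60.43

60.43 dB


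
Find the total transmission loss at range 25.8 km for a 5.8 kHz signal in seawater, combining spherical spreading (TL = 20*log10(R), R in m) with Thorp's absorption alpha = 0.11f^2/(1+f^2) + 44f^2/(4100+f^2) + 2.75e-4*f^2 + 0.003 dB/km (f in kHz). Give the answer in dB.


Step 1 (Thorp): alpha = 0.11*33.64/(1+33.64) + 44*33.64/(4100+33.64) + 2.75e-4*33.64 + 0.003 = 0.4772 dB/km
Step 2: TL_spread = 20*log10(25800) = 88.23 dB
Step 3: TL_abs = alpha*R = 0.4772 * 25.8 = 12.31 dB
Step 4: TL_total = 88.23 + 12.31 = 100.54

100.54 dB


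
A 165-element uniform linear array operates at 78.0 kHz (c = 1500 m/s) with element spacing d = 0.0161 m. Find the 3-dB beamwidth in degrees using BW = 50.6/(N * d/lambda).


Step 1: lambda = 1500/78000 = 0.01923 m
Step 2: d/lambda = 0.0161/0.01923 = 0.8372
Step 3: BW = 50.6/(N * d/lambda) = 50.6/(165 * 0.8372) = 0.37

0.37 deg


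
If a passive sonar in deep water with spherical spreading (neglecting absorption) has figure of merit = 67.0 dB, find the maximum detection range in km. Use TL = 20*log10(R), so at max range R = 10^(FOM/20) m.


At max range FOM = TL, so 20*log10(R) = 67.0
R = 10^(67.0/20) = 2238.72 m = 2.24 km

2.24 km


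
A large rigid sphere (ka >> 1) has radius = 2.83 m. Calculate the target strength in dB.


3.02 dB


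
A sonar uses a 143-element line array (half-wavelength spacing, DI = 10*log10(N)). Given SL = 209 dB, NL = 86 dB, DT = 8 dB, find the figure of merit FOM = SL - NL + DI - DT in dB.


Step 1: DI = 10*log10(143) = 21.55 dB
Step 2: FOM = SL - NL + DI - DT = 209 - 86 + 21.55 - 8 = 136.55

136.55 dB


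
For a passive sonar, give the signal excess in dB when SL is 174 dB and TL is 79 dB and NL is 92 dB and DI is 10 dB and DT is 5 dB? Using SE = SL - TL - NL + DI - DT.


SE = SL - TL - NL + DI - DT = 174 - 79 - 92 + 10 - 5 = 8

8 dB


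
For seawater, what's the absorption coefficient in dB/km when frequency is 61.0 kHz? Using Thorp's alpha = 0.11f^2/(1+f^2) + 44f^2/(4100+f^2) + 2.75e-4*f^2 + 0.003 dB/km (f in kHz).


f^2 = 3721.0
alpha = 0.11*3721.0/(1+3721.0) + 44*3721.0/(4100+3721.0) + 2.75e-4*3721.0 + 0.003 = 22.07

22.07 dB/km


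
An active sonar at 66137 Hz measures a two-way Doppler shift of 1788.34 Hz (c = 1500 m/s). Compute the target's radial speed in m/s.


From fd = 2*f*v/c, v = c*fd/(2*f) = 1500 * 1788.34 / (2*66137) = 20.28

20.28 m/s


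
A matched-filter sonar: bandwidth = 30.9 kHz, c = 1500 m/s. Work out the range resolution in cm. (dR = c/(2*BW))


dR = c/(2*BW) = 1500 / (2 * 30.9e3) = 0.0243 m = 2.43 cm

2.43 cm


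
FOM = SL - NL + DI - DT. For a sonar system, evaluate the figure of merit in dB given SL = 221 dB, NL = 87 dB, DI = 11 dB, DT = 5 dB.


FOM = SL - NL + DI - DT = 221 - 87 + 11 - 5 = 140

140 dB


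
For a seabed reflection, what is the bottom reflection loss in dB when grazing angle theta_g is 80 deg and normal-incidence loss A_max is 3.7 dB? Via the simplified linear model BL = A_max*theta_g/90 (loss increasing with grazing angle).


3.29 dB


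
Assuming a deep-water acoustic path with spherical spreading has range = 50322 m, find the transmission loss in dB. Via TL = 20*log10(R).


94.04 dB


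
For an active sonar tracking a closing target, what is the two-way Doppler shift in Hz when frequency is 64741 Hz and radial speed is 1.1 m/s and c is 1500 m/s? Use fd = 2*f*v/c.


94.95 Hz


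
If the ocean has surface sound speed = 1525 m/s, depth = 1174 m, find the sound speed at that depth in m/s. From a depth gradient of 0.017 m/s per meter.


c = 1525 + 0.017 * 1174 = 1544.958

1544.958 m/s


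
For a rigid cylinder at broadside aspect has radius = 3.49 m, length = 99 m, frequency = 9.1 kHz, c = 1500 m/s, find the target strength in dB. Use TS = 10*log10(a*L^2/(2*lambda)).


50.16 dB


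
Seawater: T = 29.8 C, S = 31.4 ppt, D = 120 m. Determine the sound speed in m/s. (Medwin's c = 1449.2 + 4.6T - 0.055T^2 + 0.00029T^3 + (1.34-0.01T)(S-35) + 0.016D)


1543.28 m/s


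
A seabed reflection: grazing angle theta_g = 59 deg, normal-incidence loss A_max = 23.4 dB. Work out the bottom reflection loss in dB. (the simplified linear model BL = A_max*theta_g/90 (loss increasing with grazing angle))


15.34 dB


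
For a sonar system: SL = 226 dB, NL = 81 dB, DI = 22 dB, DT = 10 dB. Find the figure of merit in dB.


157 dB


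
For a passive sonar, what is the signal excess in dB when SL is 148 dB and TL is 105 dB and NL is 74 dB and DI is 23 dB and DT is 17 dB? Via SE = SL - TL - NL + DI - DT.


SE = SL - TL - NL + DI - DT = 148 - 105 - 74 + 23 - 17 = -25

-25 dB


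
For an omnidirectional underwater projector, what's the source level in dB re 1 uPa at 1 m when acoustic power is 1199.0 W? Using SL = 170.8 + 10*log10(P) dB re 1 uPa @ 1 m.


SL = 170.8 + 10*log10(1199.0) = 170.8 + 30.79 = 201.59

201.59 dB


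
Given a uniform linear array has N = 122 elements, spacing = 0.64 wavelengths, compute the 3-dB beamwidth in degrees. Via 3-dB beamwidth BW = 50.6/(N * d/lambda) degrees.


0.65 deg


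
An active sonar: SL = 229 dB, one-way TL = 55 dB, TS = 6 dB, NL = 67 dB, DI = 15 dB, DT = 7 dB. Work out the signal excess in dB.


SE = SL - 2*TL + TS - NL + DI - DT = 229 - 2*55 + (6) - 67 + 15 - 7 = 66

66 dB


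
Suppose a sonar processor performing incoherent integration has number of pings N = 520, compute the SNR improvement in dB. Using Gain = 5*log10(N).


13.58 dB


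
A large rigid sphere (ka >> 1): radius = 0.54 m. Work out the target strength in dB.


TS = 10*log10(0.54^2 / 4) = 10*log10(0.0729) = -11.37

-11.37 dB


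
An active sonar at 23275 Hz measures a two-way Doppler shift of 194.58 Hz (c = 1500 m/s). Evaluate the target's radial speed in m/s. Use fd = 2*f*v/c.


6.27 m/s


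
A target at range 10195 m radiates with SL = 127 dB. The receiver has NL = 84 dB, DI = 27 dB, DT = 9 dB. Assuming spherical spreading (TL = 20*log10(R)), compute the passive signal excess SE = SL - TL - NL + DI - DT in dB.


Step 1: TL = 20*log10(10195) = 80.17 dB
Step 2: SE = 127 - 80.17 - 84 + 27 - 9 = -19.17

-19.17 dB


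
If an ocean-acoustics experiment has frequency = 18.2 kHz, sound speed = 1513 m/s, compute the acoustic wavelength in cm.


lambda = c/f = 1513 / 18200 = 0.0831 m = 8.31 cm

8.31 cm


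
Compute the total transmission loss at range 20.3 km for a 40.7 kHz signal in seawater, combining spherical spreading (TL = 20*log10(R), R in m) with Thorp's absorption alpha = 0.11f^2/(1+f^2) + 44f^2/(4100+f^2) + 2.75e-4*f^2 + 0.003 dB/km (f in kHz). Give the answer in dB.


Step 1 (Thorp): alpha = 0.11*1656.49/(1+1656.49) + 44*1656.49/(4100+1656.49) + 2.75e-4*1656.49 + 0.003 = 13.2299 dB/km
Step 2: TL_spread = 20*log10(20300) = 86.15 dB
Step 3: TL_abs = alpha*R = 13.2299 * 20.3 = 268.57 dB
Step 4: TL_total = 86.15 + 268.57 = 354.72

354.72 dB


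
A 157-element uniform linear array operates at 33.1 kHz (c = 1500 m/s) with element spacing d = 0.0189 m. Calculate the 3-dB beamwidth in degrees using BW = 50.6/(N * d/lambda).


0.77 deg


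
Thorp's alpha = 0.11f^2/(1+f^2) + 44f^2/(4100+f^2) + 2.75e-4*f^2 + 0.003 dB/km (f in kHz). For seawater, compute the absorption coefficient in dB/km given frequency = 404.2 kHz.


87.965 dB/km


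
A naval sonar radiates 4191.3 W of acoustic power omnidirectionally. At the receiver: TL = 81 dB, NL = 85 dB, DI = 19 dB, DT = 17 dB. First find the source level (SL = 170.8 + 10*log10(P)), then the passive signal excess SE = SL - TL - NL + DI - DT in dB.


Step 1: SL = 170.8 + 10*log10(4191.3) = 207.02 dB
Step 2: SE = SL - TL - NL + DI - DT = 207.02 - 81 - 85 + 19 - 17 = 43.02

43.02 dB


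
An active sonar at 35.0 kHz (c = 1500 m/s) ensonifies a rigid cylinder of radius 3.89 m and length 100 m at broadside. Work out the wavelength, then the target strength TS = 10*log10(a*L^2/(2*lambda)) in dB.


Step 1: lambda = c/f = 1500/35000 = 0.04286 m
Step 2: TS = 10*log10(a*L^2/(2*lambda)) = 10*log10(3.89*100^2/(2*0.04286)) = 56.57

56.57 dB


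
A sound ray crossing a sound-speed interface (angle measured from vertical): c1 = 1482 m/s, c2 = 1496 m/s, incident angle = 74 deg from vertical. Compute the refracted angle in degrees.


sin(theta2) = (c2/c1)*sin(theta1) = (1496/1482)*sin(74 deg) = 0.97034
theta2 = arcsin(0.97034) = 76.01

76.01 deg


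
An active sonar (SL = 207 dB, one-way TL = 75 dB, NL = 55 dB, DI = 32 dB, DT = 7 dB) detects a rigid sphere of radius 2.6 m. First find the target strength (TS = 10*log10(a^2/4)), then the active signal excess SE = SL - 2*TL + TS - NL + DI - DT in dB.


Step 1: TS = 10*log10(2.6^2/4) = 2.28 dB
Step 2: SE = SL - 2*TL + TS - NL + DI - DT = 207 - 2*75 + (2.28) - 55 + 32 - 7 = 29.28

29.28 dB


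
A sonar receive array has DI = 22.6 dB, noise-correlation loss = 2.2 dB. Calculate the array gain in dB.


20.4 dB


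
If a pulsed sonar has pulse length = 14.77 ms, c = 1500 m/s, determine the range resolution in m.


11.0775 m


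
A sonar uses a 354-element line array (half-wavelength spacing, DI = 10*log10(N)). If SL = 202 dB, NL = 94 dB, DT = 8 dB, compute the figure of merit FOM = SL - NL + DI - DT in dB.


Step 1: DI = 10*log10(354) = 25.49 dB
Step 2: FOM = SL - NL + DI - DT = 202 - 94 + 25.49 - 8 = 125.49

125.49 dB


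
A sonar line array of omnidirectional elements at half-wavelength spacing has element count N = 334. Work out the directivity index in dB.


DI = 10*log10(334) = 25.24

25.24 dB


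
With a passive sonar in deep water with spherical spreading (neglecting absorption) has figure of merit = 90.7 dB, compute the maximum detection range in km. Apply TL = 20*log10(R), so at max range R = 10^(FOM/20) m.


At max range FOM = TL, so 20*log10(R) = 90.7
R = 10^(90.7/20) = 34276.78 m = 34.28 km

34.28 km


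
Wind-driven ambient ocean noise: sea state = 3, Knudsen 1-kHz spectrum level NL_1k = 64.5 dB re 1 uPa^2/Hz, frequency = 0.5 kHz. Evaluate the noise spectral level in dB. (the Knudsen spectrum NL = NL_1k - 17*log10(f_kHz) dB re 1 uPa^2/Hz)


69.62 dB


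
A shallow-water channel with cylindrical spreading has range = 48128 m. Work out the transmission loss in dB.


TL = 10*log10(48128) = 46.82

46.82 dB


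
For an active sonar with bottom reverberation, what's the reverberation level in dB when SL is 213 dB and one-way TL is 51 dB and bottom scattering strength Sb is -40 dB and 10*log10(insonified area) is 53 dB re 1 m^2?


RL = SL - 2*TL + Sb + 10*log10(A) = 213 - 2*51 + (-40) + 53 = 124

124 dB


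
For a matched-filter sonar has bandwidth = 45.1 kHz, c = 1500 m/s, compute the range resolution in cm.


dR = c/(2*BW) = 1500 / (2 * 45.1e3) = 0.0166 m = 1.66 cm

1.66 cm


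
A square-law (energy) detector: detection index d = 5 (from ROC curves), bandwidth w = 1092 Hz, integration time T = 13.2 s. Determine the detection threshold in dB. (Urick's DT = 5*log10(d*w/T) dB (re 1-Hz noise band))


DT = 5*log10(d*w/T) = 5*log10(5 * 1092 / 13.2) = 5*log10(413.64) = 13.08

13.08 dB


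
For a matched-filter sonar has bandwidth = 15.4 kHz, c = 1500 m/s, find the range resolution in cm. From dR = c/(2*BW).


4.87 cm


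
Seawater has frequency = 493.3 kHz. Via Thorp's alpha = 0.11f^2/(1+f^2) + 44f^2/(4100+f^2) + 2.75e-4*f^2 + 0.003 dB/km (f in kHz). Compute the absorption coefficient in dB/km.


110.304 dB/km


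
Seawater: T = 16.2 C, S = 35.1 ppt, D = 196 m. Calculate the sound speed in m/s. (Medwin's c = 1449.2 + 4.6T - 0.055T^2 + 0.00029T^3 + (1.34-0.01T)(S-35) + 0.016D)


1513.77 m/s


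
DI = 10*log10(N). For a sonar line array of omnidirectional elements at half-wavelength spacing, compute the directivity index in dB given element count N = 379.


DI = 10*log10(379) = 25.79

25.79 dB


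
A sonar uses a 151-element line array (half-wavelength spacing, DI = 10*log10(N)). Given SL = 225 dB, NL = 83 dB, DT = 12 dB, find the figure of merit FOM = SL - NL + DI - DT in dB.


Step 1: DI = 10*log10(151) = 21.79 dB
Step 2: FOM = SL - NL + DI - DT = 225 - 83 + 21.79 - 12 = 151.79

151.79 dB


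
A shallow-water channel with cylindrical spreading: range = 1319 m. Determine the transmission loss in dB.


31.2 dB


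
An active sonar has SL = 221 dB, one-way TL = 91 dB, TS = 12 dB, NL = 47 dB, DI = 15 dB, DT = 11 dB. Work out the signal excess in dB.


8 dB


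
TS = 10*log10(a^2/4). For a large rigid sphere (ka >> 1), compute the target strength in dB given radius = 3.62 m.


TS = 10*log10(3.62^2 / 4) = 10*log10(3.2761) = 5.15

5.15 dB
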